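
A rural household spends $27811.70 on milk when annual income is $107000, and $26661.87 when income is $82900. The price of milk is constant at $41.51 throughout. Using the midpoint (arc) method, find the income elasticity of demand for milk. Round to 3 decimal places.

With a constant price, Q₁ = 27811.70/41.51 = 670.000 and Q₂ = 26661.87/41.51 = 642.300 (equivalently, work directly with expenditure since P cancels).
Midpoint %ΔQ = (26661.87 − 27811.70)/27236.79 = -0.04222; midpoint %ΔI = (82900 − 107000)/94950 = -0.25382.
η = -0.04222 / -0.25382 = 0.166.

0.166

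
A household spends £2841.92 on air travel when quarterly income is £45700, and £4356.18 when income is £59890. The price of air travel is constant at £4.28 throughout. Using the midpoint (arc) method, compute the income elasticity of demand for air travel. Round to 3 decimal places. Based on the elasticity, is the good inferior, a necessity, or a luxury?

With a constant price, Q₁ = 2841.92/4.28 = 664.000 and Q₂ = 4356.18/4.28 = 1017.799 (equivalently, work directly with expenditure since P cancels).
Midpoint %ΔQ = (4356.18 − 2841.92)/3599.05 = 0.42074; midpoint %ΔI = (59890 − 45700)/52795 = 0.26878.
η = 0.42074 / 0.26878 = 1.565.
η > 1 ⇒ luxury.

1.565 (luxury)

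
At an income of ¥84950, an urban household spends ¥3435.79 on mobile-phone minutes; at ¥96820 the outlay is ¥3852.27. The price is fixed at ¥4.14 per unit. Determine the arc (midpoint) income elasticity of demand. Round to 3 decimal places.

0.875

With a constant price, Q₁ = 3435.79/4.14 = 829.901 and Q₂ = 3852.27/4.14 = 930.500 (equivalently, work directly with expenditure since P cancels).
Midpoint %ΔQ = (3852.27 − 3435.79)/3644.03 = 0.11429; midpoint %ΔI = (96820 − 84950)/90885 = 0.13060.
η = 0.11429 / 0.13060 = 0.875.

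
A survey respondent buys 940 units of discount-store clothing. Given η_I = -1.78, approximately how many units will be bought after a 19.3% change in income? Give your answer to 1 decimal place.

%ΔQ ≈ η × %ΔI = -1.78 × 19.3% = -34.354%.
New Q ≈ 940 × (1 − 0.34354) = 617.1.

617.1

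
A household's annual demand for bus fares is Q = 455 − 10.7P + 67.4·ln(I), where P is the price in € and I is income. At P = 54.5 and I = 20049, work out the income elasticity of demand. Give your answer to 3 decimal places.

0.125

At P = 54.5, I = 20049: Q = 539.510.
Holding P constant, ∂Q/∂I = 67.4/I = 0.00336176.
η_I = (∂Q/∂I)·(I/Q) = 0.00336176 × (20049/539.510) = 0.125.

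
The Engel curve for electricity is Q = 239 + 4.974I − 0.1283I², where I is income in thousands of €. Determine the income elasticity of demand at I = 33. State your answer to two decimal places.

At I = 33: Q = 263.4233.
dQ/dI = 4.974 − 0.2566I = -3.49380.
η = (dQ/dI)·(I/Q) = -3.49380 × (33/263.4233) = -0.44.

-0.44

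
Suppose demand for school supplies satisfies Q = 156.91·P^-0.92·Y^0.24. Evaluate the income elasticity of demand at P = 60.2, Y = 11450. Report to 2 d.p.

0.24

For a multiplicative demand Q = A·P^α·Y^β, the income elasticity is β everywhere.
Here β = 0.24, so η = 0.24.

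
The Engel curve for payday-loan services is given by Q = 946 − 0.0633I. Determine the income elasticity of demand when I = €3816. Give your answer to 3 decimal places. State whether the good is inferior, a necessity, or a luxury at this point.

-0.343 (inferior good)

At I = 3816: Q = 704.447.
dQ/dI = −0.0633.
η = (dQ/dI)·(I/Q) = -0.0633 × (3816/704.447) = -0.343.
Since η < 0, the good is an inferior good.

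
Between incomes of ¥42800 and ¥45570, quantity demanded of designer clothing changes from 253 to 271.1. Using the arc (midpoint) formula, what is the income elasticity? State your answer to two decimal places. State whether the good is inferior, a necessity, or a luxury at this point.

1.10 (luxury)

ΔQ = 271.1 − 253 = 18.1; midpoint Q̄ = (253 + 271.1)/2 = 262.05.
ΔI = 45570 − 42800 = 2770; midpoint Ī = (42800 + 45570)/2 = 44185.
η = (ΔQ/Q̄) ÷ (ΔI/Ī) = (18.1/262.05) ÷ (2770/44185) = 1.10.
η > 1 ⇒ luxury.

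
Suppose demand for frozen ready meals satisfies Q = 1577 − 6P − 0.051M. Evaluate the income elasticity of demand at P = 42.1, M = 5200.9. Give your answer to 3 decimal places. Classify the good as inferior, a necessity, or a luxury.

At P = 42.1, M = 5200.9: Q = 1059.154.
Holding P constant, ∂Q/∂M = −0.051.
η_M = (∂Q/∂M)·(M/Q) = -0.051 × (5200.9/1059.154) = -0.250.
Since η < 0, this is an inferior good.

-0.250 (inferior good)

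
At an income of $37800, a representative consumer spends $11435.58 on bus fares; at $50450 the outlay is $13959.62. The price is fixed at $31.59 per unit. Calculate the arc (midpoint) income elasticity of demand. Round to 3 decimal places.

With a constant price, Q₁ = 11435.58/31.59 = 362.000 and Q₂ = 13959.62/31.59 = 441.900 (equivalently, work directly with expenditure since P cancels).
Midpoint %ΔQ = (13959.62 − 11435.58)/12697.60 = 0.19878; midpoint %ΔI = (50450 − 37800)/44125 = 0.28669.
η = 0.19878 / 0.28669 = 0.693.

0.693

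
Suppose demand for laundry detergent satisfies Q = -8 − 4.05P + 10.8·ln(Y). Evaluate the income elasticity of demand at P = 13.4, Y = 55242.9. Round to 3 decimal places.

0.194

At P = 13.4, Y = 55242.9: Q = 55.661.
Holding P constant, ∂Q/∂Y = 10.8/Y = 0.0001955.
η_Y = (∂Q/∂Y)·(Y/Q) = 0.0001955 × (55242.9/55.661) = 0.194.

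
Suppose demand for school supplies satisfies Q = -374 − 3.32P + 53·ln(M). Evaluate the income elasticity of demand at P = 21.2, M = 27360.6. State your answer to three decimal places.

At P = 21.2, M = 27360.6: Q = 97.110.
Holding P constant, ∂Q/∂M = 53/M = 0.00193709.
η_M = (∂Q/∂M)·(M/Q) = 0.00193709 × (27360.6/97.110) = 0.546.

0.546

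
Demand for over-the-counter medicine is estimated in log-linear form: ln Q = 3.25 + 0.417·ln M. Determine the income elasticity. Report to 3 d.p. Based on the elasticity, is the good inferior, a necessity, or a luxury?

In a log-linear demand, the coefficient on ln M is the income elasticity.
So η = 0.417.
0 < η < 1 ⇒ necessity.

0.417 (necessity)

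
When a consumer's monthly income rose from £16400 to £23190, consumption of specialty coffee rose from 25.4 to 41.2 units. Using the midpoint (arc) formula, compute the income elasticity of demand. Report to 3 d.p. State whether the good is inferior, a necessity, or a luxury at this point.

ΔQ = 41.2 − 25.4 = 15.8; midpoint Q̄ = (25.4 + 41.2)/2 = 33.3.
ΔI = 23190 − 16400 = 6790; midpoint Ī = (16400 + 23190)/2 = 19795.
η = (ΔQ/Q̄) ÷ (ΔI/Ī) = (15.8/33.3) ÷ (6790/19795) = 1.383.
η > 1 ⇒ luxury.

1.383 (luxury)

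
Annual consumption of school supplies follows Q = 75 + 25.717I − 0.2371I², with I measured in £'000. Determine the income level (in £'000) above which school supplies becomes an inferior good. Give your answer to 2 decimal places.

54.23

dQ/dI = 25.717 − 0.4742I.
The good is inferior where dQ/dI < 0. Setting dQ/dI = 0 gives I = 25.717 / 0.4742 = 54.23.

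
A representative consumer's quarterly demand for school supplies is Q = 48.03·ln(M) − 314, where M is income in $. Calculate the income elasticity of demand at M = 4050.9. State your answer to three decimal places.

At M = 4050.9: Q = 84.971.
dQ/dM = 48.03/M = 0.0118566 at this income.
η = (dQ/dM)·(M/Q) = 0.0118566 × (4050.9/84.971) = 0.565.

0.565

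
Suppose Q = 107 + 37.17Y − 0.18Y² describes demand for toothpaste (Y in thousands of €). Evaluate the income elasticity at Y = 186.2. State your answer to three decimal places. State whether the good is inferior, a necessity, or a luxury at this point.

At Y = 186.2: Q = 787.3748.
dQ/dY = 37.17 − 0.36Y = -29.86200.
η = (dQ/dY)·(Y/Q) = -29.86200 × (186.2/787.3748) = -7.062.
η < 0 ⇒ inferior good.

-7.062 (inferior good)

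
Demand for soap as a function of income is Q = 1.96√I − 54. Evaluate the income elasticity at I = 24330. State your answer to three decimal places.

At I = 24330: Q = 251.722.
dQ/dI = 1.96/(2√I) = 0.00628283 at this income.
η = (dQ/dI)·(I/Q) = 0.00628283 × (24330/251.722) = 0.607.

0.607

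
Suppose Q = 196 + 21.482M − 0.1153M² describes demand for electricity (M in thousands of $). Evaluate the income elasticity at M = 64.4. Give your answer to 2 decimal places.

0.39

At M = 64.4: Q = 1101.2502.
dQ/dM = 21.482 − 0.2306M = 6.63136.
η = (dQ/dM)·(M/Q) = 6.63136 × (64.4/1101.2502) = 0.39.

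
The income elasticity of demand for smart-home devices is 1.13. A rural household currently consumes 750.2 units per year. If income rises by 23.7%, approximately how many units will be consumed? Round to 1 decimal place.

%ΔQ ≈ η × %ΔI = 1.13 × 23.7% = 26.781%.
New Q ≈ 750.2 × (1 + 0.26781) = 951.1.

951.1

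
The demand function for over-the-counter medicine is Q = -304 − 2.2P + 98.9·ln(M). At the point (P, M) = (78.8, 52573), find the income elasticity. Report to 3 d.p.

At P = 78.8, M = 52573: Q = 597.679.
Holding P constant, ∂Q/∂M = 98.9/M = 0.00188119.
η_M = (∂Q/∂M)·(M/Q) = 0.00188119 × (52573/597.679) = 0.165.

0.165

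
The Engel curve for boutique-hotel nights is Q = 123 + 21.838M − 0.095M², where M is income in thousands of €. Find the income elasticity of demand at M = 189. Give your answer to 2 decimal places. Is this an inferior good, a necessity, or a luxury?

At M = 189: Q = 856.8870.
dQ/dM = 21.838 − 0.19M = -14.07200.
η = (dQ/dM)·(M/Q) = -14.07200 × (189/856.8870) = -3.10.
η < 0 ⇒ inferior good.

-3.10 (inferior good)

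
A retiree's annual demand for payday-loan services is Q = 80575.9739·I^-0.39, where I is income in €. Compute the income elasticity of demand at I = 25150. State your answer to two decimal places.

-0.39

For Q = A·I^β the income elasticity is constant and equal to β.
Here β = -0.39, so η = -0.39.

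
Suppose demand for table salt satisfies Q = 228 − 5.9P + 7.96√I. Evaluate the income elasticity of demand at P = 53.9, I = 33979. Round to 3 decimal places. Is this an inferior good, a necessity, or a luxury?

At P = 53.9, I = 33979: Q = 1377.288.
Holding P constant, ∂Q/∂I = 7.96/(2√I) = 0.0215912.
η_I = (∂Q/∂I)·(I/Q) = 0.0215912 × (33979/1377.288) = 0.533.
Since 0 < η < 1, this is a necessity.

0.533 (necessity)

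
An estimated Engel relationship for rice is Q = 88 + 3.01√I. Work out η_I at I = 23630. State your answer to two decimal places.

At I = 23630: Q = 550.699.
dQ/dI = 3.01/(2√I) = 0.00979049 at this income.
η = (dQ/dI)·(I/Q) = 0.00979049 × (23630/550.699) = 0.42.

0.42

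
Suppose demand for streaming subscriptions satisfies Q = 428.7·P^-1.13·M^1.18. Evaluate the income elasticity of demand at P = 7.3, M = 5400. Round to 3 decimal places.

1.180

For a multiplicative demand Q = A·P^α·M^β, the income elasticity is β everywhere.
Here β = 1.18, so η = 1.180.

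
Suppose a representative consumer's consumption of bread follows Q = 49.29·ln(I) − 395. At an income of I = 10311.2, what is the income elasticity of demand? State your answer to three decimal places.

At I = 10311.2: Q = 60.488.
dQ/dI = 49.29/I = 0.00478024 at this income.
η = (dQ/dI)·(I/Q) = 0.00478024 × (10311.2/60.488) = 0.815.

0.815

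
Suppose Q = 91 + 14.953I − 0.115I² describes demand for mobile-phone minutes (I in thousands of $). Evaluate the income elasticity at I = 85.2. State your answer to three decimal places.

-0.746

At I = 85.2: Q = 530.2060.
dQ/dI = 14.953 − 0.23I = -4.64300.
η = (dQ/dI)·(I/Q) = -4.64300 × (85.2/530.2060) = -0.746.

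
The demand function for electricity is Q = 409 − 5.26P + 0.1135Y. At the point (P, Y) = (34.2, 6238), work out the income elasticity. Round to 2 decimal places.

At P = 34.2, Y = 6238: Q = 937.121.
Holding P constant, ∂Q/∂Y = 0.1135.
η_Y = (∂Q/∂Y)·(Y/Q) = 0.1135 × (6238/937.121) = 0.76.

0.76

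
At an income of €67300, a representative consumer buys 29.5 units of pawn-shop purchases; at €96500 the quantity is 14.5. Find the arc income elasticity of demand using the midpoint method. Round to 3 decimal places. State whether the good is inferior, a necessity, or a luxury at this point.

-1.912 (inferior good)

ΔQ = 14.5 − 29.5 = -15; midpoint Q̄ = (29.5 + 14.5)/2 = 22.
ΔI = 96500 − 67300 = 29200; midpoint Ī = (67300 + 96500)/2 = 81900.
η = (ΔQ/Q̄) ÷ (ΔI/Ī) = (-15/22) ÷ (29200/81900) = -1.912.
η < 0 ⇒ inferior good.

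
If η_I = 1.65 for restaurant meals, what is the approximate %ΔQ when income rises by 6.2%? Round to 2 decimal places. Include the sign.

10.23%

%ΔQ ≈ η × %ΔI = 1.65 × 6.2% = 10.23%.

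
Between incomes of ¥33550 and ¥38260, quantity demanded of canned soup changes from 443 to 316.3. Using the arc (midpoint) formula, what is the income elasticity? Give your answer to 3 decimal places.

ΔQ = 316.3 − 443 = -126.7; midpoint Q̄ = (443 + 316.3)/2 = 379.65.
ΔI = 38260 − 33550 = 4710; midpoint Ī = (33550 + 38260)/2 = 35905.
η = (ΔQ/Q̄) ÷ (ΔI/Ī) = (-126.7/379.65) ÷ (4710/35905) = -2.544.

-2.544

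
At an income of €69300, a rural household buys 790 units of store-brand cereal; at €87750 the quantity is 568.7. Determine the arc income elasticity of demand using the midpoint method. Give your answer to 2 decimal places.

-1.39

ΔQ = 568.7 − 790 = -221.3; midpoint Q̄ = (790 + 568.7)/2 = 679.35.
ΔI = 87750 − 69300 = 18450; midpoint Ī = (69300 + 87750)/2 = 78525.
η = (ΔQ/Q̄) ÷ (ΔI/Ī) = (-221.3/679.35) ÷ (18450/78525) = -1.39.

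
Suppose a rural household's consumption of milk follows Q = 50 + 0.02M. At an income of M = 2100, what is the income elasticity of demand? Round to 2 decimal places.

0.46

At M = 2100: Q = 92.000.
dQ/dM = 0.02.
η = (dQ/dM)·(M/Q) = 0.02 × (2100/92.000) = 0.46.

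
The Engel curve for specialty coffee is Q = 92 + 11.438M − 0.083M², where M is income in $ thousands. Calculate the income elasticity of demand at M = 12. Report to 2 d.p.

At M = 12: Q = 217.3040.
dQ/dM = 11.438 − 0.166M = 9.44600.
η = (dQ/dM)·(M/Q) = 9.44600 × (12/217.3040) = 0.52.

0.52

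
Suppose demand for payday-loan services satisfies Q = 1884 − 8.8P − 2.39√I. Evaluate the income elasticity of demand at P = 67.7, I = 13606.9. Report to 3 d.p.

-0.138

At P = 67.7, I = 13606.9: Q = 1009.450.
Holding P constant, ∂Q/∂I = -2.39/(2√I) = -0.0102444.
η_I = (∂Q/∂I)·(I/Q) = -0.0102444 × (13606.9/1009.450) = -0.138.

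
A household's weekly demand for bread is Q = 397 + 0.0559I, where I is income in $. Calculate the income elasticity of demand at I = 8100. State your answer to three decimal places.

At I = 8100: Q = 849.790.
dQ/dI = 0.0559.
η = (dQ/dI)·(I/Q) = 0.0559 × (8100/849.790) = 0.533.

0.533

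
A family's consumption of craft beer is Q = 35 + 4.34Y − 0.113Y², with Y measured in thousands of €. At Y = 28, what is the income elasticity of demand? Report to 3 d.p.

-0.819

At Y = 28: Q = 67.9280.
dQ/dY = 4.34 − 0.226Y = -1.98800.
η = (dQ/dY)·(Y/Q) = -1.98800 × (28/67.9280) = -0.819.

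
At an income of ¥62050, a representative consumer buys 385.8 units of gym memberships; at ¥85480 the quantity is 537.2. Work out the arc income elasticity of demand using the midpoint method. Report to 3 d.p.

ΔQ = 537.2 − 385.8 = 151.4; midpoint Q̄ = (385.8 + 537.2)/2 = 461.5.
ΔI = 85480 − 62050 = 23430; midpoint Ī = (62050 + 85480)/2 = 73765.
η = (ΔQ/Q̄) ÷ (ΔI/Ī) = (151.4/461.5) ÷ (23430/73765) = 1.033.

1.033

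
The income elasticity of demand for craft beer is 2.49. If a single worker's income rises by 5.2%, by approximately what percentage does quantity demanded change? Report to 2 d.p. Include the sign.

12.95%

%ΔQ ≈ η × %ΔI = 2.49 × 5.2% = 12.95%.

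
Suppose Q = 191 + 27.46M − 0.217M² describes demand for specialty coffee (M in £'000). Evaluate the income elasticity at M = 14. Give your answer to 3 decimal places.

0.562

At M = 14: Q = 532.9080.
dQ/dM = 27.46 − 0.434M = 21.38400.
η = (dQ/dM)·(M/Q) = 21.38400 × (14/532.9080) = 0.562.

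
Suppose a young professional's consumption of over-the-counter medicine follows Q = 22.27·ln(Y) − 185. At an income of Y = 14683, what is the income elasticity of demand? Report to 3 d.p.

At Y = 14683: Q = 28.668.
dQ/dY = 22.27/Y = 0.00151672 at this income.
η = (dQ/dY)·(Y/Q) = 0.00151672 × (14683/28.668) = 0.777.

0.777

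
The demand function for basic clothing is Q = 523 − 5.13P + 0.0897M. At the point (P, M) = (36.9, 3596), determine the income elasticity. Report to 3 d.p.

0.492

At P = 36.9, M = 3596: Q = 656.264.
Holding P constant, ∂Q/∂M = 0.0897.
η_M = (∂Q/∂M)·(M/Q) = 0.0897 × (3596/656.264) = 0.492.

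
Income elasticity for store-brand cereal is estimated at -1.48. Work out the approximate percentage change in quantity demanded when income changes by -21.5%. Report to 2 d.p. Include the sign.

31.82%

%ΔQ ≈ η × %ΔI = -1.48 × (-21.5%) = 31.82%.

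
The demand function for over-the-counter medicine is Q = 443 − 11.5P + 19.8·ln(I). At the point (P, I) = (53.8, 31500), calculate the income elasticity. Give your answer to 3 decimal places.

0.674

At P = 53.8, I = 31500: Q = 29.383.
Holding P constant, ∂Q/∂I = 19.8/I = 0.000628571.
η_I = (∂Q/∂I)·(I/Q) = 0.000628571 × (31500/29.383) = 0.674.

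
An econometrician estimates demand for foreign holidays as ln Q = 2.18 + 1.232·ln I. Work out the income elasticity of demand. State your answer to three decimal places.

In a log-linear demand, the coefficient on ln I is the income elasticity.
So η = 1.232.

1.232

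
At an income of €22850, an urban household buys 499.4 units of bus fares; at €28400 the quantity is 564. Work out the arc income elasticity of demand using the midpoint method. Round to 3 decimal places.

ΔQ = 564 − 499.4 = 64.6; midpoint Q̄ = (499.4 + 564)/2 = 531.7.
ΔI = 28400 − 22850 = 5550; midpoint Ī = (22850 + 28400)/2 = 25625.
η = (ΔQ/Q̄) ÷ (ΔI/Ī) = (64.6/531.7) ÷ (5550/25625) = 0.561.

0.561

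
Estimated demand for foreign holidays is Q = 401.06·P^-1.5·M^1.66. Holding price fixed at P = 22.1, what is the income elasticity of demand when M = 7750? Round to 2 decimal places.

1.66

For a multiplicative demand Q = A·P^α·M^β, the income elasticity is β everywhere.
Here β = 1.66, so η = 1.66.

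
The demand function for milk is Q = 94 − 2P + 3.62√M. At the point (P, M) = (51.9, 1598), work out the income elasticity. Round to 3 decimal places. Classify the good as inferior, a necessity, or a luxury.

0.536 (necessity)

At P = 51.9, M = 1598: Q = 134.909.
Holding P constant, ∂Q/∂M = 3.62/(2√M) = 0.0452783.
η_M = (∂Q/∂M)·(M/Q) = 0.0452783 × (1598/134.909) = 0.536.
Since 0 < η < 1, this is a necessity.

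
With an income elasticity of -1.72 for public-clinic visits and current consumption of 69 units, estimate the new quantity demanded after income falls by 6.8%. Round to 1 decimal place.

%ΔQ ≈ η × %ΔI = -1.72 × (-6.8%) = 11.696%.
New Q ≈ 69 × (1 + 0.11696) = 77.1.

77.1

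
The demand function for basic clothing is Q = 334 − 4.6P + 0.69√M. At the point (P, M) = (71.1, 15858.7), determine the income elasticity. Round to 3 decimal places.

0.463

At P = 71.1, M = 15858.7: Q = 93.833.
Holding P constant, ∂Q/∂M = 0.69/(2√M) = 0.00273959.
η_M = (∂Q/∂M)·(M/Q) = 0.00273959 × (15858.7/93.833) = 0.463.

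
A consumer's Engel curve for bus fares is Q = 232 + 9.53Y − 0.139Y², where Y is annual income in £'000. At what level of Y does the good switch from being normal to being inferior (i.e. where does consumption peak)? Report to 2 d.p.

dQ/dY = 9.53 − 0.278Y.
The good is inferior where dQ/dY < 0. Setting dQ/dY = 0 gives Y = 9.53 / 0.278 = 34.28.

34.28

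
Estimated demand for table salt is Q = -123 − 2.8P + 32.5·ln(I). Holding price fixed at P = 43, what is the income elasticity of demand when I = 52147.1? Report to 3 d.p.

0.297

At P = 43, I = 52147.1: Q = 109.609.
Holding P constant, ∂Q/∂I = 32.5/I = 0.000623237.
η_I = (∂Q/∂I)·(I/Q) = 0.000623237 × (52147.1/109.609) = 0.297.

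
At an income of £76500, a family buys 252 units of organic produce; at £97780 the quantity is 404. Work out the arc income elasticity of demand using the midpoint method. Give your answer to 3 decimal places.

ΔQ = 404 − 252 = 152; midpoint Q̄ = (252 + 404)/2 = 328.
ΔI = 97780 − 76500 = 21280; midpoint Ī = (76500 + 97780)/2 = 87140.
η = (ΔQ/Q̄) ÷ (ΔI/Ī) = (152/328) ÷ (21280/87140) = 1.898.

1.898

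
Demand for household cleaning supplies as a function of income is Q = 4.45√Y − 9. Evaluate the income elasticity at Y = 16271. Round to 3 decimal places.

0.508

At Y = 16271: Q = 558.632.
dQ/dY = 4.45/(2√Y) = 0.0174431 at this income.
η = (dQ/dY)·(Y/Q) = 0.0174431 × (16271/558.632) = 0.508.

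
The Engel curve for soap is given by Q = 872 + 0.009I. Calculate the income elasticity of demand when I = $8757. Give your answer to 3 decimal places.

0.083

At I = 8757: Q = 950.813.
dQ/dI = 0.009.
η = (dQ/dI)·(I/Q) = 0.009 × (8757/950.813) = 0.083.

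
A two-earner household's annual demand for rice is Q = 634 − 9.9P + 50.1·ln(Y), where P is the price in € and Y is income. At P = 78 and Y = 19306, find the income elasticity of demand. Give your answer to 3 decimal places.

At P = 78, Y = 19306: Q = 356.195.
Holding P constant, ∂Q/∂Y = 50.1/Y = 0.00259505.
η_Y = (∂Q/∂Y)·(Y/Q) = 0.00259505 × (19306/356.195) = 0.141.

0.141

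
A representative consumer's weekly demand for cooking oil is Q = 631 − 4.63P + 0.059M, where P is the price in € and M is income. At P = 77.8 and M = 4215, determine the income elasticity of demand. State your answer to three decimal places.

At P = 77.8, M = 4215: Q = 519.471.
Holding P constant, ∂Q/∂M = 0.059.
η_M = (∂Q/∂M)·(M/Q) = 0.059 × (4215/519.471) = 0.479.

0.479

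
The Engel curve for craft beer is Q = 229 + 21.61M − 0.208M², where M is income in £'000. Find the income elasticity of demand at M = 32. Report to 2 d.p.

0.38

At M = 32: Q = 707.5280.
dQ/dM = 21.61 − 0.416M = 8.29800.
η = (dQ/dM)·(M/Q) = 8.29800 × (32/707.5280) = 0.38.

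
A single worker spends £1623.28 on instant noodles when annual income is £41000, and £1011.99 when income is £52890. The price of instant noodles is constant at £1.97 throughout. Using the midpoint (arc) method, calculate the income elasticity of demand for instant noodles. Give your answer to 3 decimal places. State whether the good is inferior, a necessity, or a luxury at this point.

With a constant price, Q₁ = 1623.28/1.97 = 824.000 and Q₂ = 1011.99/1.97 = 513.701 (equivalently, work directly with expenditure since P cancels).
Midpoint %ΔQ = (1011.99 − 1623.28)/1317.64 = -0.46393; midpoint %ΔI = (52890 − 41000)/46945 = 0.25328.
η = -0.46393 / 0.25328 = -1.832.
η < 0 ⇒ inferior good.

-1.832 (inferior good)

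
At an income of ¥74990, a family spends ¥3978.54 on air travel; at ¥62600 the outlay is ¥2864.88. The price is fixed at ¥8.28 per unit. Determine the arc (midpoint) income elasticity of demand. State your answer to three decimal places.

With a constant price, Q₁ = 3978.54/8.28 = 480.500 and Q₂ = 2864.88/8.28 = 346.000 (equivalently, work directly with expenditure since P cancels).
Midpoint %ΔQ = (2864.88 − 3978.54)/3421.71 = -0.32547; midpoint %ΔI = (62600 − 74990)/68795 = -0.18010.
η = -0.32547 / -0.18010 = 1.807.

1.807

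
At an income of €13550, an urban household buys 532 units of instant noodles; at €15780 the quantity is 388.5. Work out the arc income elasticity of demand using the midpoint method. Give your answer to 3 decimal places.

ΔQ = 388.5 − 532 = -143.5; midpoint Q̄ = (532 + 388.5)/2 = 460.25.
ΔI = 15780 − 13550 = 2230; midpoint Ī = (13550 + 15780)/2 = 14665.
η = (ΔQ/Q̄) ÷ (ΔI/Ī) = (-143.5/460.25) ÷ (2230/14665) = -2.050.

-2.050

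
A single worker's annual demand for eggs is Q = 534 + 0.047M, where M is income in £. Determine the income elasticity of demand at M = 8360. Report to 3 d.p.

At M = 8360: Q = 926.920.
dQ/dM = 0.047.
η = (dQ/dM)·(M/Q) = 0.047 × (8360/926.920) = 0.424.

0.424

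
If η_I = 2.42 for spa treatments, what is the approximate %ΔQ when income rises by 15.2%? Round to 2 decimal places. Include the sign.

%ΔQ ≈ η × %ΔI = 2.42 × 15.2% = 36.78%.

36.78%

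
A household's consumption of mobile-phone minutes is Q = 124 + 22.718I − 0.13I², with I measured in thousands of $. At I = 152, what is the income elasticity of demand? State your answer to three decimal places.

At I = 152: Q = 573.6160.
dQ/dI = 22.718 − 0.26I = -16.80200.
η = (dQ/dI)·(I/Q) = -16.80200 × (152/573.6160) = -4.452.

-4.452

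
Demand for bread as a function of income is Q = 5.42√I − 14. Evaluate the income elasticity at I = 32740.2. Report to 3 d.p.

At I = 32740.2: Q = 966.709.
dQ/dI = 5.42/(2√I) = 0.0149771 at this income.
η = (dQ/dI)·(I/Q) = 0.0149771 × (32740.2/966.709) = 0.507.

0.507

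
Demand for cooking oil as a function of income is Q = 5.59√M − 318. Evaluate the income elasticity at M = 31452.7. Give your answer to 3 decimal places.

0.736

At M = 31452.7: Q = 673.381.
dQ/dM = 5.59/(2√M) = 0.0157599 at this income.
η = (dQ/dM)·(M/Q) = 0.0157599 × (31452.7/673.381) = 0.736.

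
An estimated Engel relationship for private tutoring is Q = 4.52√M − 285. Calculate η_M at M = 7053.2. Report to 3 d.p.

2.006

At M = 7053.2: Q = 94.605.
dQ/dM = 4.52/(2√M) = 0.0269101 at this income.
η = (dQ/dM)·(M/Q) = 0.0269101 × (7053.2/94.605) = 2.006.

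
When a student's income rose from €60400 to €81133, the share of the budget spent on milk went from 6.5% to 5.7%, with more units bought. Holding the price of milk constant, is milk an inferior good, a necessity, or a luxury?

Quantity rises but the budget share falls as income rises, so 0 < η < 1.

necessity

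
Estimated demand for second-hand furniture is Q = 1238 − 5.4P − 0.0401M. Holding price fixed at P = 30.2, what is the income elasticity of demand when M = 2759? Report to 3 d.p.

At P = 30.2, M = 2759: Q = 964.284.
Holding P constant, ∂Q/∂M = −0.0401.
η_M = (∂Q/∂M)·(M/Q) = -0.0401 × (2759/964.284) = -0.115.

-0.115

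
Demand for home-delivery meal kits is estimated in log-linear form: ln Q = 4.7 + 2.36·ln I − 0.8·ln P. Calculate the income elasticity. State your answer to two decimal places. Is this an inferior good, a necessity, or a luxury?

In a log-linear demand, the coefficient on ln I is the income elasticity.
So η = 2.36.
η > 1 ⇒ luxury.

2.36 (luxury)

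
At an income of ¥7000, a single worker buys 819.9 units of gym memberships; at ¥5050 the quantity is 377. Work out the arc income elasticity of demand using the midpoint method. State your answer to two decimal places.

2.29

ΔQ = 377 − 819.9 = -442.9; midpoint Q̄ = (819.9 + 377)/2 = 598.45.
ΔI = 5050 − 7000 = -1950; midpoint Ī = (7000 + 5050)/2 = 6025.
η = (ΔQ/Q̄) ÷ (ΔI/Ī) = (-442.9/598.45) ÷ (-1950/6025) = 2.29.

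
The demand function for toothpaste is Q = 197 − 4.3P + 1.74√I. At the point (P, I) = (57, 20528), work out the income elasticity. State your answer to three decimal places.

0.620

At P = 57, I = 20528: Q = 201.200.
Holding P constant, ∂Q/∂I = 1.74/(2√I) = 0.0060722.
η_I = (∂Q/∂I)·(I/Q) = 0.0060722 × (20528/201.200) = 0.620.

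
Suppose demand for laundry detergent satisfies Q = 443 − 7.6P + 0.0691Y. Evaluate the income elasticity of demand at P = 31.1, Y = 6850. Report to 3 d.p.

At P = 31.1, Y = 6850: Q = 679.975.
Holding P constant, ∂Q/∂Y = 0.0691.
η_Y = (∂Q/∂Y)·(Y/Q) = 0.0691 × (6850/679.975) = 0.696.

0.696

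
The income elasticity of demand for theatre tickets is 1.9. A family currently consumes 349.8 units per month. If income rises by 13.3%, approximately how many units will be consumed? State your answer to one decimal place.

%ΔQ ≈ η × %ΔI = 1.9 × 13.3% = 25.27%.
New Q ≈ 349.8 × (1 + 0.2527) = 438.2.

438.2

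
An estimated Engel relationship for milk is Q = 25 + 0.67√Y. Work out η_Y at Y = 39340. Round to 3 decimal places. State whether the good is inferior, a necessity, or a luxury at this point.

0.421 (necessity)

At Y = 39340: Q = 157.890.
dQ/dY = 0.67/(2√Y) = 0.00168899 at this income.
η = (dQ/dY)·(Y/Q) = 0.00168899 × (39340/157.890) = 0.421.
Since 0 < η < 1, the good is a necessity.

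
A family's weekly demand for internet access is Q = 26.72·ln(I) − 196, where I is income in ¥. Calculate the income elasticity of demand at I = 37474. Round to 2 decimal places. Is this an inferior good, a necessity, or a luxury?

0.31 (necessity)

At I = 37474: Q = 85.399.
dQ/dI = 26.72/I = 0.000713028 at this income.
η = (dQ/dI)·(I/Q) = 0.000713028 × (37474/85.399) = 0.31.
Since 0 < η < 1, the good is a necessity.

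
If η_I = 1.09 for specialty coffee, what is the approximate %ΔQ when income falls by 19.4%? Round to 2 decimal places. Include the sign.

%ΔQ ≈ η × %ΔI = 1.09 × (-19.4%) = -21.15%.

-21.15%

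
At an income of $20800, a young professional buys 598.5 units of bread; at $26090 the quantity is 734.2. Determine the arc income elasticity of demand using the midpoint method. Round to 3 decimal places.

ΔQ = 734.2 − 598.5 = 135.7; midpoint Q̄ = (598.5 + 734.2)/2 = 666.35.
ΔI = 26090 − 20800 = 5290; midpoint Ī = (20800 + 26090)/2 = 23445.
η = (ΔQ/Q̄) ÷ (ΔI/Ī) = (135.7/666.35) ÷ (5290/23445) = 0.903.

0.903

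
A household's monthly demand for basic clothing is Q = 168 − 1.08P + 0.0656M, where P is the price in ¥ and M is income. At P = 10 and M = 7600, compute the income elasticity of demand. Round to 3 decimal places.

0.760

At P = 10, M = 7600: Q = 655.760.
Holding P constant, ∂Q/∂M = 0.0656.
η_M = (∂Q/∂M)·(M/Q) = 0.0656 × (7600/655.760) = 0.760.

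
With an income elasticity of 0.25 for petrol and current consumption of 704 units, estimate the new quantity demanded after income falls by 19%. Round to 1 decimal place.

%ΔQ ≈ η × %ΔI = 0.25 × (-19%) = -4.75%.
New Q ≈ 704 × (1 − 0.0475) = 670.6.

670.6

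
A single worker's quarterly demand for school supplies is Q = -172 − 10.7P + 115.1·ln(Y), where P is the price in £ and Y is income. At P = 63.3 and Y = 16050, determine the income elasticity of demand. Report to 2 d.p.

At P = 63.3, Y = 16050: Q = 265.257.
Holding P constant, ∂Q/∂Y = 115.1/Y = 0.00717134.
η_Y = (∂Q/∂Y)·(Y/Q) = 0.00717134 × (16050/265.257) = 0.43.

0.43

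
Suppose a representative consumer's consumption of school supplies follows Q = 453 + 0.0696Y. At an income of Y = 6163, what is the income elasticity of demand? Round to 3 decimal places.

0.486

At Y = 6163: Q = 881.945.
dQ/dY = 0.0696.
η = (dQ/dY)·(Y/Q) = 0.0696 × (6163/881.945) = 0.486.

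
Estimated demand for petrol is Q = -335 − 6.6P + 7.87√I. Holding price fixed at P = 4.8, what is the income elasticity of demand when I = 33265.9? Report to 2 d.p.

0.67

At P = 4.8, I = 33265.9: Q = 1068.725.
Holding P constant, ∂Q/∂I = 7.87/(2√I) = 0.0215747.
η_I = (∂Q/∂I)·(I/Q) = 0.0215747 × (33265.9/1068.725) = 0.67.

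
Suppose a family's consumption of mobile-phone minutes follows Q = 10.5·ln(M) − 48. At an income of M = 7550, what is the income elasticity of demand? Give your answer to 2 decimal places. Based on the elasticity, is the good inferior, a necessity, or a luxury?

0.23 (necessity)

At M = 7550: Q = 45.758.
dQ/dM = 10.5/M = 0.00139073 at this income.
η = (dQ/dM)·(M/Q) = 0.00139073 × (7550/45.758) = 0.23.
Since 0 < η < 1, the good is a necessity.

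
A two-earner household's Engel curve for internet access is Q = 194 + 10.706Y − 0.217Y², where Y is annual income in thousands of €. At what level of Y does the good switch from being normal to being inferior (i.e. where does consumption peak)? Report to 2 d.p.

dQ/dY = 10.706 − 0.434Y.
The good is inferior where dQ/dY < 0. Setting dQ/dY = 0 gives Y = 10.706 / 0.434 = 24.67.

24.67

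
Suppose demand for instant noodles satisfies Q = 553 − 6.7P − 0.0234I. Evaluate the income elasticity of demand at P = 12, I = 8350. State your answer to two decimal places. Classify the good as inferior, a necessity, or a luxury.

At P = 12, I = 8350: Q = 277.210.
Holding P constant, ∂Q/∂I = −0.0234.
η_I = (∂Q/∂I)·(I/Q) = -0.0234 × (8350/277.210) = -0.70.
Since η < 0, this is an inferior good.

-0.70 (inferior good)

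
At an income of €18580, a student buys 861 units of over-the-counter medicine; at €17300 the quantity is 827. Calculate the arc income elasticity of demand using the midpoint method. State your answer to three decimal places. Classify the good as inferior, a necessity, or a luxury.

0.565 (necessity)

ΔQ = 827 − 861 = -34; midpoint Q̄ = (861 + 827)/2 = 844.
ΔI = 17300 − 18580 = -1280; midpoint Ī = (18580 + 17300)/2 = 17940.
η = (ΔQ/Q̄) ÷ (ΔI/Ī) = (-34/844) ÷ (-1280/17940) = 0.565.
0 < η < 1 ⇒ necessity.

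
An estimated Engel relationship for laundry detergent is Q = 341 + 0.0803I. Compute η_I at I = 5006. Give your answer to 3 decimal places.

0.541

At I = 5006: Q = 742.982.
dQ/dI = 0.0803.
η = (dQ/dI)·(I/Q) = 0.0803 × (5006/742.982) = 0.541.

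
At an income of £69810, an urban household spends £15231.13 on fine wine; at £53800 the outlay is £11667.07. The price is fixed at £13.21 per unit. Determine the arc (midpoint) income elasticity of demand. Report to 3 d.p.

1.023

With a constant price, Q₁ = 15231.13/13.21 = 1153.000 and Q₂ = 11667.07/13.21 = 883.200 (equivalently, work directly with expenditure since P cancels).
Midpoint %ΔQ = (11667.07 − 15231.13)/13449.10 = -0.26500; midpoint %ΔI = (53800 − 69810)/61805 = -0.25904.
η = -0.26500 / -0.25904 = 1.023.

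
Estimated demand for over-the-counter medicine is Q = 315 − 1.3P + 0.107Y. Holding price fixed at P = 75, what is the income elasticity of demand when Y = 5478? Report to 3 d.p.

0.729

At P = 75, Y = 5478: Q = 803.646.
Holding P constant, ∂Q/∂Y = 0.107.
η_Y = (∂Q/∂Y)·(Y/Q) = 0.107 × (5478/803.646) = 0.729.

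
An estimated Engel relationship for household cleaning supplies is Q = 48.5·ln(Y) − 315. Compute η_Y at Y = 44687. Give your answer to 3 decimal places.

0.237

At Y = 44687: Q = 204.311.
dQ/dY = 48.5/Y = 0.00108533 at this income.
η = (dQ/dY)·(Y/Q) = 0.00108533 × (44687/204.311) = 0.237.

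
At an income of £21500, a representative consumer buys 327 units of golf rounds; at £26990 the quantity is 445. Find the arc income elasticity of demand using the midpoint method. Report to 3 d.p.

1.350

ΔQ = 445 − 327 = 118; midpoint Q̄ = (327 + 445)/2 = 386.
ΔI = 26990 − 21500 = 5490; midpoint Ī = (21500 + 26990)/2 = 24245.
η = (ΔQ/Q̄) ÷ (ΔI/Ī) = (118/386) ÷ (5490/24245) = 1.350.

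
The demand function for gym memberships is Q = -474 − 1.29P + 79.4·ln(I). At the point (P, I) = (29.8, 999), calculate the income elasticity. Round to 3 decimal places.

2.208

At P = 29.8, I = 999: Q = 35.954.
Holding P constant, ∂Q/∂I = 79.4/I = 0.0794795.
η_I = (∂Q/∂I)·(I/Q) = 0.0794795 × (999/35.954) = 2.208.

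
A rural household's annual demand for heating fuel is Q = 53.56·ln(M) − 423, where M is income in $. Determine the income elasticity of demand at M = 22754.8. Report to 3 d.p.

At M = 22754.8: Q = 114.342.
dQ/dM = 53.56/M = 0.00235379 at this income.
η = (dQ/dM)·(M/Q) = 0.00235379 × (22754.8/114.342) = 0.468.

0.468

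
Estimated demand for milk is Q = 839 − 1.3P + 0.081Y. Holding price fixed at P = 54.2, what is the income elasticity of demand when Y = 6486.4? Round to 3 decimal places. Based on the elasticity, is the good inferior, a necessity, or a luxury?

At P = 54.2, Y = 6486.4: Q = 1293.938.
Holding P constant, ∂Q/∂Y = 0.081.
η_Y = (∂Q/∂Y)·(Y/Q) = 0.081 × (6486.4/1293.938) = 0.406.
Since 0 < η < 1, this is a necessity.

0.406 (necessity)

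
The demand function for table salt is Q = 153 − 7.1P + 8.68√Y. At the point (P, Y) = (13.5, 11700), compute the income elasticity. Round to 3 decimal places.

At P = 13.5, Y = 11700: Q = 996.036.
Holding P constant, ∂Q/∂Y = 8.68/(2√Y) = 0.0401233.
η_Y = (∂Q/∂Y)·(Y/Q) = 0.0401233 × (11700/996.036) = 0.471.

0.471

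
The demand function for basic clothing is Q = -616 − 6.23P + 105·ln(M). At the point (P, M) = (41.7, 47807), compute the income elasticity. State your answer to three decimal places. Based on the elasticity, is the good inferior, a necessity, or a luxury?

At P = 41.7, M = 47807: Q = 255.576.
Holding P constant, ∂Q/∂M = 105/M = 0.00219633.
η_M = (∂Q/∂M)·(M/Q) = 0.00219633 × (47807/255.576) = 0.411.
Since 0 < η < 1, this is a necessity.

0.411 (necessity)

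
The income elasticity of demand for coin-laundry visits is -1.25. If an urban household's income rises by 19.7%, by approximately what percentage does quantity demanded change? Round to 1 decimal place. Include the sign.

%ΔQ ≈ η × %ΔI = -1.25 × 19.7% = -24.6%.

-24.6%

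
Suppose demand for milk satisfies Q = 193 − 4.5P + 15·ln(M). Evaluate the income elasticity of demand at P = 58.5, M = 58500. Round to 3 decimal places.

0.159

At P = 58.5, M = 58500: Q = 94.402.
Holding P constant, ∂Q/∂M = 15/M = 0.00025641.
η_M = (∂Q/∂M)·(M/Q) = 0.00025641 × (58500/94.402) = 0.159.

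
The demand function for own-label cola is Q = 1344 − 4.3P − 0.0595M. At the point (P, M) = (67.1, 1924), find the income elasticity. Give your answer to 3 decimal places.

At P = 67.1, M = 1924: Q = 940.992.
Holding P constant, ∂Q/∂M = −0.0595.
η_M = (∂Q/∂M)·(M/Q) = -0.0595 × (1924/940.992) = -0.122.

-0.122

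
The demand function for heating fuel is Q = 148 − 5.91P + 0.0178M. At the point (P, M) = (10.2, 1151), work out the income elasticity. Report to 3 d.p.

At P = 10.2, M = 1151: Q = 108.206.
Holding P constant, ∂Q/∂M = 0.0178.
η_M = (∂Q/∂M)·(M/Q) = 0.0178 × (1151/108.206) = 0.189.

0.189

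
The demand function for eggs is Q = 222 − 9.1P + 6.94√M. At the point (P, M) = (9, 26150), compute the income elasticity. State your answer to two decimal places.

0.44

At P = 9, M = 26150: Q = 1262.365.
Holding P constant, ∂Q/∂M = 6.94/(2√M) = 0.0214582.
η_M = (∂Q/∂M)·(M/Q) = 0.0214582 × (26150/1262.365) = 0.44.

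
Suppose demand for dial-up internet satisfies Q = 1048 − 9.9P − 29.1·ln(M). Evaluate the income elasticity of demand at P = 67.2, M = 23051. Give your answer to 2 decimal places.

-0.32

At P = 67.2, M = 23051: Q = 90.397.
Holding P constant, ∂Q/∂M = -29.1/M = -0.00126242.
η_M = (∂Q/∂M)·(M/Q) = -0.00126242 × (23051/90.397) = -0.32.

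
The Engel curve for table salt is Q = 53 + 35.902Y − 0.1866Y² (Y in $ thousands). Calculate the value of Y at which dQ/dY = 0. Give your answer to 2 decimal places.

96.20

dQ/dY = 35.902 − 0.3732Y.
The good is inferior where dQ/dY < 0. Setting dQ/dY = 0 gives Y = 35.902 / 0.3732 = 96.20.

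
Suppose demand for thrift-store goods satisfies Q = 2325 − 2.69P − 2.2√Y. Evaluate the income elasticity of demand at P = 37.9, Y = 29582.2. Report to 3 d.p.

-0.103

At P = 37.9, Y = 29582.2: Q = 1844.661.
Holding P constant, ∂Q/∂Y = -2.2/(2√Y) = -0.00639554.
η_Y = (∂Q/∂Y)·(Y/Q) = -0.00639554 × (29582.2/1844.661) = -0.103.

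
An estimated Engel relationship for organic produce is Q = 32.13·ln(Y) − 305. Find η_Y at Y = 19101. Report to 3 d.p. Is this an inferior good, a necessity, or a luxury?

At Y = 19101: Q = 11.721.
dQ/dY = 32.13/Y = 0.00168211 at this income.
η = (dQ/dY)·(Y/Q) = 0.00168211 × (19101/11.721) = 2.741.
Since η > 1, the good is a luxury.

2.741 (luxury)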